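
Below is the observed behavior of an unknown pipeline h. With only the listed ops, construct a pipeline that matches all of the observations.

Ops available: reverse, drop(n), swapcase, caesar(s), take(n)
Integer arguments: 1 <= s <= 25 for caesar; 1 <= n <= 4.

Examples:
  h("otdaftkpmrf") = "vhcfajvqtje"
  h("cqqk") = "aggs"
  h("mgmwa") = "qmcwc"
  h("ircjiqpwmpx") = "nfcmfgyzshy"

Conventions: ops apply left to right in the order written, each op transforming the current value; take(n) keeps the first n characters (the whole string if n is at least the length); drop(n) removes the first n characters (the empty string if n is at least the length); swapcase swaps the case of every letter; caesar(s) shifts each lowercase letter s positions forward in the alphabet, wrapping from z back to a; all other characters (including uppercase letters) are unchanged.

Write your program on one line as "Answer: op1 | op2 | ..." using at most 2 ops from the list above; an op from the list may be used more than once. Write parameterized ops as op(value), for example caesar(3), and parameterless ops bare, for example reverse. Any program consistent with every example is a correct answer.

reverse | caesar(16)

Check, running the answer program on each example:
  "otdaftkpmrf" -> "frmpktfadto" -> "vhcfajvqtje"
  "cqqk" -> "kqqc" -> "aggs"
  "mgmwa" -> "awmgm" -> "qmcwc"
  "ircjiqpwmpx" -> "xpmwpqijcri" -> "nfcmfgyzshy"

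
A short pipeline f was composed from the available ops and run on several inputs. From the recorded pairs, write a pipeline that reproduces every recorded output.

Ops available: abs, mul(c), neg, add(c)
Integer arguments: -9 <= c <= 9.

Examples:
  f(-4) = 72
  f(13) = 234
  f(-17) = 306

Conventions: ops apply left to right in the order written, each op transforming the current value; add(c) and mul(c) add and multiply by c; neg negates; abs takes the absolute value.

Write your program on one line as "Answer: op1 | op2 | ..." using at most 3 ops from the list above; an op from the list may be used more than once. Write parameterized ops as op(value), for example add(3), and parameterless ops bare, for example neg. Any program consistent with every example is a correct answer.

mul(-3) | mul(6) | abs

Check, running the answer program on each example:
  -4 -> 12 -> 72 -> 72
  13 -> -39 -> -234 -> 234
  -17 -> 51 -> 306 -> 306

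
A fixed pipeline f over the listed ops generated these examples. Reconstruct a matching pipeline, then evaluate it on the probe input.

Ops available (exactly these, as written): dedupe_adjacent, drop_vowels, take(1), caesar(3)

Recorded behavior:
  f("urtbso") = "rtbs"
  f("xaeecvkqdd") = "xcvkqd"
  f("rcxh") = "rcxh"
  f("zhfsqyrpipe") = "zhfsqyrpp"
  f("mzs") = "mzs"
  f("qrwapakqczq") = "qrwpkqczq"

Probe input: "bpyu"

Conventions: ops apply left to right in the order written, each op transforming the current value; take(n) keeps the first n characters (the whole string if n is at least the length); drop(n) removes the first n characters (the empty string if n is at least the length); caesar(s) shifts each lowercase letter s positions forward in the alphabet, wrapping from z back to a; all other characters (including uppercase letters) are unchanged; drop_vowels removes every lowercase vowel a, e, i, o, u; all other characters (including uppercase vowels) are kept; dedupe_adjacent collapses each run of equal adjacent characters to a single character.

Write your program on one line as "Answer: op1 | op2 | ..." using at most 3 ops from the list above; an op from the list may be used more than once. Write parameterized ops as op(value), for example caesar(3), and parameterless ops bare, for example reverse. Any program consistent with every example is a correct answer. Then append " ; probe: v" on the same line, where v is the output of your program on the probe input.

dedupe_adjacent | drop_vowels ; probe: "bpy"

Check, running the answer program on each example:
  "urtbso" -> "urtbso" -> "rtbs"
  "xaeecvkqdd" -> "xaecvkqd" -> "xcvkqd"
  "rcxh" -> "rcxh" -> "rcxh"
  "zhfsqyrpipe" -> "zhfsqyrpipe" -> "zhfsqyrpp"
  "mzs" -> "mzs" -> "mzs"
  "qrwapakqczq" -> "qrwapakqczq" -> "qrwpkqczq"
  probe: "bpyu" -> "bpyu" -> "bpy"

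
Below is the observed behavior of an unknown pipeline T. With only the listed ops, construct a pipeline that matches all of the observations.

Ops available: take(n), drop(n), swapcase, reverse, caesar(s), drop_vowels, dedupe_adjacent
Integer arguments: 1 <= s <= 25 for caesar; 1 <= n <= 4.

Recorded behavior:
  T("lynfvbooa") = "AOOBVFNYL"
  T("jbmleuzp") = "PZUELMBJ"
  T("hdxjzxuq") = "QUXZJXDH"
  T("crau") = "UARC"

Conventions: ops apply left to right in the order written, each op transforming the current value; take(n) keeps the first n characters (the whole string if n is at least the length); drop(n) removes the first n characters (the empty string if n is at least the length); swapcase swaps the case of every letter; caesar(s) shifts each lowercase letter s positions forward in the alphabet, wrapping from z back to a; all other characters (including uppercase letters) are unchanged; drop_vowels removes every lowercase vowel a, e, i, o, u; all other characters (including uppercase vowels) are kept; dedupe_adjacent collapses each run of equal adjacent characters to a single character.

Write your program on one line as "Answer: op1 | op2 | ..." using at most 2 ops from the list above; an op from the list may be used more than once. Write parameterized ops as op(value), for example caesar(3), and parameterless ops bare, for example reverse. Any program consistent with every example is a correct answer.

reverse | swapcase

Check, running the answer program on each example:
  "lynfvbooa" -> "aoobvfnyl" -> "AOOBVFNYL"
  "jbmleuzp" -> "pzuelmbj" -> "PZUELMBJ"
  "hdxjzxuq" -> "quxzjxdh" -> "QUXZJXDH"
  "crau" -> "uarc" -> "UARC"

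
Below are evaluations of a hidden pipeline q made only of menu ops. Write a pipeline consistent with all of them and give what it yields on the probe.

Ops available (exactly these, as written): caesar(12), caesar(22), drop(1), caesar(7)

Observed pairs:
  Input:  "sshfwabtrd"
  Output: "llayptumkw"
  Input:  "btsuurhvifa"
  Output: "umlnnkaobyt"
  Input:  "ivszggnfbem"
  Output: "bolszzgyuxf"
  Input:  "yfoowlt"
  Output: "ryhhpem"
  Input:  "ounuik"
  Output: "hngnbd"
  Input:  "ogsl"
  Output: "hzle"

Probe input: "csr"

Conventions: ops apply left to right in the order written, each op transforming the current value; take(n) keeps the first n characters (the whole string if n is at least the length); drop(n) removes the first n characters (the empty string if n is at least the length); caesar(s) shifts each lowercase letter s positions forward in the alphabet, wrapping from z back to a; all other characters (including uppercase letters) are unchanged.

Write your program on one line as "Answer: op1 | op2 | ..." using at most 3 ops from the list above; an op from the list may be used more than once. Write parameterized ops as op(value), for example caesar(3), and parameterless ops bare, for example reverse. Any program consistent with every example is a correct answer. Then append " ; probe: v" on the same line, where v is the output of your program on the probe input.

caesar(12) | caesar(7) ; probe: "vlk"

Check, running the answer program on each example:
  "sshfwabtrd" -> "eetrimnfdp" -> "llayptumkw"
  "btsuurhvifa" -> "nfeggdthurm" -> "umlnnkaobyt"
  "ivszggnfbem" -> "uhelsszrnqy" -> "bolszzgyuxf"
  "yfoowlt" -> "kraaixf" -> "ryhhpem"
  "ounuik" -> "agzguw" -> "hngnbd"
  "ogsl" -> "asex" -> "hzle"
  probe: "csr" -> "oed" -> "vlk"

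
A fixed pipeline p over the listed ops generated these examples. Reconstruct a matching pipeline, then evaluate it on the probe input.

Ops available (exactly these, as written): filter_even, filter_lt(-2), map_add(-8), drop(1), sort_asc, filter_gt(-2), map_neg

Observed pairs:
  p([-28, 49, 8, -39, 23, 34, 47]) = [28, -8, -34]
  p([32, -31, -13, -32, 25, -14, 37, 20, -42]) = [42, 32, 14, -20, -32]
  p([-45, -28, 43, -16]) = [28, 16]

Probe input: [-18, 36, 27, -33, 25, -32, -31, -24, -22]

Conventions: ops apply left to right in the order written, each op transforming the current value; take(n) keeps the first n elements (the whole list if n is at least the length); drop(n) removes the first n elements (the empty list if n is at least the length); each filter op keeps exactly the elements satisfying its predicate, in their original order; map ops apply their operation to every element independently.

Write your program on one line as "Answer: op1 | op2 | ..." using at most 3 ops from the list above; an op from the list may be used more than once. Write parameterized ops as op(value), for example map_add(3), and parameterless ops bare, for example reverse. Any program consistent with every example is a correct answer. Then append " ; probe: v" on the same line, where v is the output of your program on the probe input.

filter_even | sort_asc | map_neg ; probe: [32, 24, 22, 18, -36]

Check, running the answer program on each example:
  [-28, 49, 8, -39, 23, 34, 47] -> [-28, 8, 34] -> [-28, 8, 34] -> [28, -8, -34]
  [32, -31, -13, -32, 25, -14, 37, 20, -42] -> [32, -32, -14, 20, -42] -> [-42, -32, -14, 20, 32] -> [42, 32, 14, -20, -32]
  [-45, -28, 43, -16] -> [-28, -16] -> [-28, -16] -> [28, 16]
  probe: [-18, 36, 27, -33, 25, -32, -31, -24, -22] -> [-18, 36, -32, -24, -22] -> [-32, -24, -22, -18, 36] -> [32, 24, 22, 18, -36]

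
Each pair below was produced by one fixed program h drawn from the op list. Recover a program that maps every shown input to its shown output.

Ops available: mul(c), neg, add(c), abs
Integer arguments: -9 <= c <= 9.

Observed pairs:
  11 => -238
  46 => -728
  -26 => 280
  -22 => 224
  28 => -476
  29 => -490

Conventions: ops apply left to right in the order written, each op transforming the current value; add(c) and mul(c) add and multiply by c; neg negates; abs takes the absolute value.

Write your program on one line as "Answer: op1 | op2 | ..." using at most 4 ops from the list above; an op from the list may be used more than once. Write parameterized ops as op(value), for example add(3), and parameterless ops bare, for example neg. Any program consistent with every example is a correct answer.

add(6) | mul(-7) | mul(2)

Check, running the answer program on each example:
  11 -> 17 -> -119 -> -238
  46 -> 52 -> -364 -> -728
  -26 -> -20 -> 140 -> 280
  -22 -> -16 -> 112 -> 224
  28 -> 34 -> -238 -> -476
  29 -> 35 -> -245 -> -490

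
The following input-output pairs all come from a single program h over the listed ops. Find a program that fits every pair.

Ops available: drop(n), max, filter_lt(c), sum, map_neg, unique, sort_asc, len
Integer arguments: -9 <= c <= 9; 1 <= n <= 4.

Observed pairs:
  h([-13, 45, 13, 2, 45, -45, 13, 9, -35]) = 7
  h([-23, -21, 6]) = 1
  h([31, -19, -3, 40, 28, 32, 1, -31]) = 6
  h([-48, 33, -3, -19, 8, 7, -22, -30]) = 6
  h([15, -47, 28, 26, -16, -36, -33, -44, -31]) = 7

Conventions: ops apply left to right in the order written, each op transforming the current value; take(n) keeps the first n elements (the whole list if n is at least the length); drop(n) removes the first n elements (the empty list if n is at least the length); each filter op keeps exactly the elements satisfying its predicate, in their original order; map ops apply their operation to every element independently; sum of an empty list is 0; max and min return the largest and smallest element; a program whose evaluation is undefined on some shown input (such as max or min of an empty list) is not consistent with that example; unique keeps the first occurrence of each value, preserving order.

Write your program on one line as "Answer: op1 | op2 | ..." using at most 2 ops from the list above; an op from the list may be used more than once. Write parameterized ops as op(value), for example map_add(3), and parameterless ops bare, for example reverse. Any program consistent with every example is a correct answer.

drop(2) | len

Check, running the answer program on each example:
  [-13, 45, 13, 2, 45, -45, 13, 9, -35] -> [13, 2, 45, -45, 13, 9, -35] -> 7
  [-23, -21, 6] -> [6] -> 1
  [31, -19, -3, 40, 28, 32, 1, -31] -> [-3, 40, 28, 32, 1, -31] -> 6
  [-48, 33, -3, -19, 8, 7, -22, -30] -> [-3, -19, 8, 7, -22, -30] -> 6
  [15, -47, 28, 26, -16, -36, -33, -44, -31] -> [28, 26, -16, -36, -33, -44, -31] -> 7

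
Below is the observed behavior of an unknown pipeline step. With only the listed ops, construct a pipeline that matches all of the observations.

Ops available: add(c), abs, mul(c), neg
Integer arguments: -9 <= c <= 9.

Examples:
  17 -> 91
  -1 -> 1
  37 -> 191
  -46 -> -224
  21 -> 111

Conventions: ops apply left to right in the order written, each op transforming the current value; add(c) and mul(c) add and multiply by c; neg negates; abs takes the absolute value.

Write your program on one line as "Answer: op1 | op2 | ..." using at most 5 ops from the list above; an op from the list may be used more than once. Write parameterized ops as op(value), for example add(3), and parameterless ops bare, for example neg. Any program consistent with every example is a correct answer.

neg | mul(5) | neg | add(-3) | add(9)

Check, running the answer program on each example:
  17 -> -17 -> -85 -> 85 -> 82 -> 91
  -1 -> 1 -> 5 -> -5 -> -8 -> 1
  37 -> -37 -> -185 -> 185 -> 182 -> 191
  -46 -> 46 -> 230 -> -230 -> -233 -> -224
  21 -> -21 -> -105 -> 105 -> 102 -> 111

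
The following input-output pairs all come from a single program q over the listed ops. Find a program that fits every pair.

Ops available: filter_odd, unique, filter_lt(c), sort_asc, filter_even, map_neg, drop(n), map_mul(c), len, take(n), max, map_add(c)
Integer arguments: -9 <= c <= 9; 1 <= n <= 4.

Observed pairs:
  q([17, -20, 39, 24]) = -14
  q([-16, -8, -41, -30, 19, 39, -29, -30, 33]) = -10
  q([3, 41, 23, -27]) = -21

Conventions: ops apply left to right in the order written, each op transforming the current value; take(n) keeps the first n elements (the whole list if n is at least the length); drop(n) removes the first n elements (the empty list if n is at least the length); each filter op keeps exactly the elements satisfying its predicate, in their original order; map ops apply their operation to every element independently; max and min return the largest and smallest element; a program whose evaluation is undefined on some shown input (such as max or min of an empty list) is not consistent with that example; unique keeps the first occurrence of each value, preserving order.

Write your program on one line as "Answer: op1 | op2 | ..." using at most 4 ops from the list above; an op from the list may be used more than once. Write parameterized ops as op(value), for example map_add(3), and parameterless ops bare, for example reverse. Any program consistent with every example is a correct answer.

map_add(6) | filter_lt(-7) | unique | max

Check, running the answer program on each example:
  [17, -20, 39, 24] -> [23, -14, 45, 30] -> [-14] -> [-14] -> -14
  [-16, -8, -41, -30, 19, 39, -29, -30, 33] -> [-10, -2, -35, -24, 25, 45, -23, -24, 39] -> [-10, -35, -24, -23, -24] -> [-10, -35, -24, -23] -> -10
  [3, 41, 23, -27] -> [9, 47, 29, -21] -> [-21] -> [-21] -> -21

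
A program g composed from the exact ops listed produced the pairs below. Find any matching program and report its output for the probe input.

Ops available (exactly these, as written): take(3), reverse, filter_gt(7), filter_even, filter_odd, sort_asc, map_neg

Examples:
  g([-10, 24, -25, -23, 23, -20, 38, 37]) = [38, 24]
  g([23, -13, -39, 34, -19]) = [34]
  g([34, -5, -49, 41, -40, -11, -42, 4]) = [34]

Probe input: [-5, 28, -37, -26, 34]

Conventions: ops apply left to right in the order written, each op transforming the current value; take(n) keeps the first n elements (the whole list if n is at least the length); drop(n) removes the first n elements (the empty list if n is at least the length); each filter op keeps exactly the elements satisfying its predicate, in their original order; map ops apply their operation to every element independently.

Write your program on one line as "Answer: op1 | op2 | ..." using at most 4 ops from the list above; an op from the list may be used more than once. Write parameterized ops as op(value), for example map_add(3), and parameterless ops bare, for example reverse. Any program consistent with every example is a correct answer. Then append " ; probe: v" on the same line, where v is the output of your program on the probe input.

reverse | filter_even | filter_gt(7) ; probe: [34, 28]

Check, running the answer program on each example:
  [-10, 24, -25, -23, 23, -20, 38, 37] -> [37, 38, -20, 23, -23, -25, 24, -10] -> [38, -20, 24, -10] -> [38, 24]
  [23, -13, -39, 34, -19] -> [-19, 34, -39, -13, 23] -> [34] -> [34]
  [34, -5, -49, 41, -40, -11, -42, 4] -> [4, -42, -11, -40, 41, -49, -5, 34] -> [4, -42, -40, 34] -> [34]
  probe: [-5, 28, -37, -26, 34] -> [34, -26, -37, 28, -5] -> [34, -26, 28] -> [34, 28]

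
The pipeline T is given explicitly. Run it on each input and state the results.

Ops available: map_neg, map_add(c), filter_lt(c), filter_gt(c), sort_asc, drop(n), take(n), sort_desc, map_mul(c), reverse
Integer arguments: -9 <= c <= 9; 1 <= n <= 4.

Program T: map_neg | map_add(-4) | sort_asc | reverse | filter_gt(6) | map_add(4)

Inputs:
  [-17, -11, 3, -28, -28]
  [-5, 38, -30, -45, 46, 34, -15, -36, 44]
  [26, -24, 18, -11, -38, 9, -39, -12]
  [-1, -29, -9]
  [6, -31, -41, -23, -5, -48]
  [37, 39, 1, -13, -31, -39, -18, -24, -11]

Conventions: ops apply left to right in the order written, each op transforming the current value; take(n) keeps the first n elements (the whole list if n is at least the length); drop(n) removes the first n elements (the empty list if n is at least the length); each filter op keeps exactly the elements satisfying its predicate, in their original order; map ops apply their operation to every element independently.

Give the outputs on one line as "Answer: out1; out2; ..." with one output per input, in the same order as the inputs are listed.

Execution, op by op:
  [-17, -11, 3, -28, -28] -> [17, 11, -3, 28, 28] -> [13, 7, -7, 24, 24] -> [-7, 7, 13, 24, 24] -> [24, 24, 13, 7, -7] -> [24, 24, 13, 7] -> [28, 28, 17, 11]
  [-5, 38, -30, -45, 46, 34, -15, -36, 44] -> [5, -38, 30, 45, -46, -34, 15, 36, -44] -> [1, -42, 26, 41, -50, -38, 11, 32, -48] -> [-50, -48, -42, -38, 1, 11, 26, 32, 41] -> [41, 32, 26, 11, 1, -38, -42, -48, -50] -> [41, 32, 26, 11] -> [45, 36, 30, 15]
  [26, -24, 18, -11, -38, 9, -39, -12] -> [-26, 24, -18, 11, 38, -9, 39, 12] -> [-30, 20, -22, 7, 34, -13, 35, 8] -> [-30, -22, -13, 7, 8, 20, 34, 35] -> [35, 34, 20, 8, 7, -13, -22, -30] -> [35, 34, 20, 8, 7] -> [39, 38, 24, 12, 11]
  [-1, -29, -9] -> [1, 29, 9] -> [-3, 25, 5] -> [-3, 5, 25] -> [25, 5, -3] -> [25] -> [29]
  [6, -31, -41, -23, -5, -48] -> [-6, 31, 41, 23, 5, 48] -> [-10, 27, 37, 19, 1, 44] -> [-10, 1, 19, 27, 37, 44] -> [44, 37, 27, 19, 1, -10] -> [44, 37, 27, 19] -> [48, 41, 31, 23]
  [37, 39, 1, -13, -31, -39, -18, -24, -11] -> [-37, -39, -1, 13, 31, 39, 18, 24, 11] -> [-41, -43, -5, 9, 27, 35, 14, 20, 7] -> [-43, -41, -5, 7, 9, 14, 20, 27, 35] -> [35, 27, 20, 14, 9, 7, -5, -41, -43] -> [35, 27, 20, 14, 9, 7] -> [39, 31, 24, 18, 13, 11]

[28, 28, 17, 11]; [45, 36, 30, 15]; [39, 38, 24, 12, 11]; [29]; [48, 41, 31, 23]; [39, 31, 24, 18, 13, 11]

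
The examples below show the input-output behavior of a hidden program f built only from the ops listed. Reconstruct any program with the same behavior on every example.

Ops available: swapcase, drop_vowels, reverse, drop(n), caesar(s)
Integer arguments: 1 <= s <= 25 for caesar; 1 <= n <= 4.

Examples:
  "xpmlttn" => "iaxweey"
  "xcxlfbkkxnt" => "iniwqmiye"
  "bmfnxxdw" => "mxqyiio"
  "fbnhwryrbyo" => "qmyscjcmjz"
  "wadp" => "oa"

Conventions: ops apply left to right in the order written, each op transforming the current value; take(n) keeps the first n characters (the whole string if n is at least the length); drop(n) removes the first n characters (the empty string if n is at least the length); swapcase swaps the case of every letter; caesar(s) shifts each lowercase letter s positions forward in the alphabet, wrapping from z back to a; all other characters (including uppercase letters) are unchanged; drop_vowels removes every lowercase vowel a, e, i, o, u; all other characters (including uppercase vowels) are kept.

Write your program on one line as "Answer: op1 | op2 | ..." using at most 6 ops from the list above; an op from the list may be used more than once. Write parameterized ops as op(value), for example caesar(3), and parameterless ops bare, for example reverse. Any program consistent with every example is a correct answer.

caesar(2) | caesar(2) | drop_vowels | caesar(22) | caesar(11)

Check, running the answer program on each example:
  "xpmlttn" -> "zronvvp" -> "btqpxxr" -> "btqpxxr" -> "xpmlttn" -> "iaxweey"
  "xcxlfbkkxnt" -> "zeznhdmmzpv" -> "bgbpjfoobrx" -> "bgbpjfbrx" -> "xcxlfbxnt" -> "iniwqmiye"
  "bmfnxxdw" -> "dohpzzfy" -> "fqjrbbha" -> "fqjrbbh" -> "bmfnxxd" -> "mxqyiio"
  "fbnhwryrbyo" -> "hdpjytatdaq" -> "jfrlavcvfcs" -> "jfrlvcvfcs" -> "fbnhryrbyo" -> "qmyscjcmjz"
  "wadp" -> "ycfr" -> "aeht" -> "ht" -> "dp" -> "oa"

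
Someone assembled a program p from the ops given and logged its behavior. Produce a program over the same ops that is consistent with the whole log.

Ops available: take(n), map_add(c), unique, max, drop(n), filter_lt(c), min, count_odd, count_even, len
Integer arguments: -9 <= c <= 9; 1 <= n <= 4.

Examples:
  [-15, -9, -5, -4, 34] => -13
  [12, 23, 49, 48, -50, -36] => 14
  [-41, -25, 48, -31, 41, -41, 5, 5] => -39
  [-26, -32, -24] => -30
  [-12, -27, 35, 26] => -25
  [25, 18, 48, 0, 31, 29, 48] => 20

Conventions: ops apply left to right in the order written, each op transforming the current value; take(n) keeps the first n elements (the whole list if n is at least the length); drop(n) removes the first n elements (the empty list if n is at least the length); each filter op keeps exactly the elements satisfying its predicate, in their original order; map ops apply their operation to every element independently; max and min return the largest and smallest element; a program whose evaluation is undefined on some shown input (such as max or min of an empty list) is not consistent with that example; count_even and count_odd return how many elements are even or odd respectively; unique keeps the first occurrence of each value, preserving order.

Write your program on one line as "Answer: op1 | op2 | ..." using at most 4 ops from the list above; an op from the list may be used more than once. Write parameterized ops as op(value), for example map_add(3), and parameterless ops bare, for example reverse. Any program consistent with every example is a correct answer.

unique | take(3) | map_add(2) | min

Check, running the answer program on each example:
  [-15, -9, -5, -4, 34] -> [-15, -9, -5, -4, 34] -> [-15, -9, -5] -> [-13, -7, -3] -> -13
  [12, 23, 49, 48, -50, -36] -> [12, 23, 49, 48, -50, -36] -> [12, 23, 49] -> [14, 25, 51] -> 14
  [-41, -25, 48, -31, 41, -41, 5, 5] -> [-41, -25, 48, -31, 41, 5] -> [-41, -25, 48] -> [-39, -23, 50] -> -39
  [-26, -32, -24] -> [-26, -32, -24] -> [-26, -32, -24] -> [-24, -30, -22] -> -30
  [-12, -27, 35, 26] -> [-12, -27, 35, 26] -> [-12, -27, 35] -> [-10, -25, 37] -> -25
  [25, 18, 48, 0, 31, 29, 48] -> [25, 18, 48, 0, 31, 29] -> [25, 18, 48] -> [27, 20, 50] -> 20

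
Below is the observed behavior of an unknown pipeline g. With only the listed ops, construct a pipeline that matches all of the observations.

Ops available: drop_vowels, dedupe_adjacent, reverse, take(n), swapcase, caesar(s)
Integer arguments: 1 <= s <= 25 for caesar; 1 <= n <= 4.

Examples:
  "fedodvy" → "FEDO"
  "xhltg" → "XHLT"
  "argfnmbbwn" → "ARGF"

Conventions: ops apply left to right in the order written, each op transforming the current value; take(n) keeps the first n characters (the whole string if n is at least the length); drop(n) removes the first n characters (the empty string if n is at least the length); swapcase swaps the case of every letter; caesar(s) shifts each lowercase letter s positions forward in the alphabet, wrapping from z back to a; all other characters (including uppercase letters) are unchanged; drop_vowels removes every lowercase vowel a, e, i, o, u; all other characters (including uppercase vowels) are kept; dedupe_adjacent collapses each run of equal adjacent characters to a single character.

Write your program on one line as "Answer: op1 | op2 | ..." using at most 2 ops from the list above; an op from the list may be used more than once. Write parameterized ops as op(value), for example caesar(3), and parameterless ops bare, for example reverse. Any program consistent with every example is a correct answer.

take(4) | swapcase

Check, running the answer program on each example:
  "fedodvy" -> "fedo" -> "FEDO"
  "xhltg" -> "xhlt" -> "XHLT"
  "argfnmbbwn" -> "argf" -> "ARGF"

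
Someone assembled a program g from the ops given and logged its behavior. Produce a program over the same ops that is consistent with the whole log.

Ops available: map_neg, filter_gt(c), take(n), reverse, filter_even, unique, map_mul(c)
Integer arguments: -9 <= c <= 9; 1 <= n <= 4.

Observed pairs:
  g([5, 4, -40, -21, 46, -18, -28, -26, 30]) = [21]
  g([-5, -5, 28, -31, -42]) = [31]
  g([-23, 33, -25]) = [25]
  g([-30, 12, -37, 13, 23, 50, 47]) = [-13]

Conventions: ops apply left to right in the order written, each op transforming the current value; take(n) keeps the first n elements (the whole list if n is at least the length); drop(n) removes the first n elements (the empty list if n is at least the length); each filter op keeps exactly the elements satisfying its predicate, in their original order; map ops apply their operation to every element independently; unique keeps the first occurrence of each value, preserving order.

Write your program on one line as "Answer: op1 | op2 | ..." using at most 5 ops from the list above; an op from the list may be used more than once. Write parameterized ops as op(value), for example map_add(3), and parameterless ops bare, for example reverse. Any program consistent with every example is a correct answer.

take(4) | reverse | map_neg | take(1)

Check, running the answer program on each example:
  [5, 4, -40, -21, 46, -18, -28, -26, 30] -> [5, 4, -40, -21] -> [-21, -40, 4, 5] -> [21, 40, -4, -5] -> [21]
  [-5, -5, 28, -31, -42] -> [-5, -5, 28, -31] -> [-31, 28, -5, -5] -> [31, -28, 5, 5] -> [31]
  [-23, 33, -25] -> [-23, 33, -25] -> [-25, 33, -23] -> [25, -33, 23] -> [25]
  [-30, 12, -37, 13, 23, 50, 47] -> [-30, 12, -37, 13] -> [13, -37, 12, -30] -> [-13, 37, -12, 30] -> [-13]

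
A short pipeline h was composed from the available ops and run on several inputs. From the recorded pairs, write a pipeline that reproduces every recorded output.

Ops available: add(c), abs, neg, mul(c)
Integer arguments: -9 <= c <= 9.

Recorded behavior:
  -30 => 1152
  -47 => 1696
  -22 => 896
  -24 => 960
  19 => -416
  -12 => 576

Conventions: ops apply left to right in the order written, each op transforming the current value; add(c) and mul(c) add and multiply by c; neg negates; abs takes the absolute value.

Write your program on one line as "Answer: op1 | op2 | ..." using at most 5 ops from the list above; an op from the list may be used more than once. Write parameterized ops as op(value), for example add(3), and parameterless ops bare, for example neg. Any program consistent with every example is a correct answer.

add(-1) | add(-5) | mul(4) | mul(-8)

Check, running the answer program on each example:
  -30 -> -31 -> -36 -> -144 -> 1152
  -47 -> -48 -> -53 -> -212 -> 1696
  -22 -> -23 -> -28 -> -112 -> 896
  -24 -> -25 -> -30 -> -120 -> 960
  19 -> 18 -> 13 -> 52 -> -416
  -12 -> -13 -> -18 -> -72 -> 576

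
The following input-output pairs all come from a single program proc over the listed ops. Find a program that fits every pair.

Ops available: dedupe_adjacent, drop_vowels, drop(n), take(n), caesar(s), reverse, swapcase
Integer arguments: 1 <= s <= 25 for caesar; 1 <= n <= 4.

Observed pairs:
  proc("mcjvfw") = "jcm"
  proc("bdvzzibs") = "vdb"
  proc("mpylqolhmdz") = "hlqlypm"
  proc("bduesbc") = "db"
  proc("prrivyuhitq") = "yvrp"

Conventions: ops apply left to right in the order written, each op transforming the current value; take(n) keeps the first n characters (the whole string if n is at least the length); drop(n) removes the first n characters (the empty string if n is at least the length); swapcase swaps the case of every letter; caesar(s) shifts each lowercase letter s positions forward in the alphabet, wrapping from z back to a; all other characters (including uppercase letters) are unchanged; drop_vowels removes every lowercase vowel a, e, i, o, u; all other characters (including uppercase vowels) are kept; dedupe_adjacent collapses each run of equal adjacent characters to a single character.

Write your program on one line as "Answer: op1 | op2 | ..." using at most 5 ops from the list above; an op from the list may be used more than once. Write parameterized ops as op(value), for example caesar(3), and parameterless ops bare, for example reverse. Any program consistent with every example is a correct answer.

reverse | drop_vowels | dedupe_adjacent | drop(3)

Check, running the answer program on each example:
  "mcjvfw" -> "wfvjcm" -> "wfvjcm" -> "wfvjcm" -> "jcm"
  "bdvzzibs" -> "sbizzvdb" -> "sbzzvdb" -> "sbzvdb" -> "vdb"
  "mpylqolhmdz" -> "zdmhloqlypm" -> "zdmhlqlypm" -> "zdmhlqlypm" -> "hlqlypm"
  "bduesbc" -> "cbseudb" -> "cbsdb" -> "cbsdb" -> "db"
  "prrivyuhitq" -> "qtihuyvirrp" -> "qthyvrrp" -> "qthyvrp" -> "yvrp"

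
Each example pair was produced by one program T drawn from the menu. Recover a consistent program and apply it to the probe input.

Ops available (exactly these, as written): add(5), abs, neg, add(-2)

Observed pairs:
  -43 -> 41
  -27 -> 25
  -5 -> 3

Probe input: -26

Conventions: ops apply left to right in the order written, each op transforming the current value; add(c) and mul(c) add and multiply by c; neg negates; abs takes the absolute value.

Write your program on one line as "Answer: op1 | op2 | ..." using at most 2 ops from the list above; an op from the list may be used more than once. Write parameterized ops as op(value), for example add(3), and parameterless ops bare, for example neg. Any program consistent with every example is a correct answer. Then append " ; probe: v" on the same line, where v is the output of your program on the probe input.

neg | add(-2) ; probe: 24

Check, running the answer program on each example:
  -43 -> 43 -> 41
  -27 -> 27 -> 25
  -5 -> 5 -> 3
  probe: -26 -> 26 -> 24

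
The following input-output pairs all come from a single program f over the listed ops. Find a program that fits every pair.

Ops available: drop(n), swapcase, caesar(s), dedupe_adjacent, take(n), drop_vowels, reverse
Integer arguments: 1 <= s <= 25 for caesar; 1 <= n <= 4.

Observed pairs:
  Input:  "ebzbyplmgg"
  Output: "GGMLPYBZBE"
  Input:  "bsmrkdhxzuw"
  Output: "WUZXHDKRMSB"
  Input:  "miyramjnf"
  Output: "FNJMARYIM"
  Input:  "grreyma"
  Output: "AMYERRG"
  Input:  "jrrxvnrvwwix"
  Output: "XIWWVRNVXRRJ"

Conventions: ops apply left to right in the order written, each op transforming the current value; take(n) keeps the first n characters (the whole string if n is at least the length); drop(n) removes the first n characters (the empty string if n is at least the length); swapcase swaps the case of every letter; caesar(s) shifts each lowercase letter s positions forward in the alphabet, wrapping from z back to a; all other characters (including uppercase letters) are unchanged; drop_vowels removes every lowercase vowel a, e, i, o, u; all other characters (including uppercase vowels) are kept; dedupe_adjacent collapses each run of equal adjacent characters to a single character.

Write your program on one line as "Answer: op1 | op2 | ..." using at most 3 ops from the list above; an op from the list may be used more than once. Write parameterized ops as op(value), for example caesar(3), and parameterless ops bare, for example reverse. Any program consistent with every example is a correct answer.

reverse | swapcase

Check, running the answer program on each example:
  "ebzbyplmgg" -> "ggmlpybzbe" -> "GGMLPYBZBE"
  "bsmrkdhxzuw" -> "wuzxhdkrmsb" -> "WUZXHDKRMSB"
  "miyramjnf" -> "fnjmaryim" -> "FNJMARYIM"
  "grreyma" -> "amyerrg" -> "AMYERRG"
  "jrrxvnrvwwix" -> "xiwwvrnvxrrj" -> "XIWWVRNVXRRJ"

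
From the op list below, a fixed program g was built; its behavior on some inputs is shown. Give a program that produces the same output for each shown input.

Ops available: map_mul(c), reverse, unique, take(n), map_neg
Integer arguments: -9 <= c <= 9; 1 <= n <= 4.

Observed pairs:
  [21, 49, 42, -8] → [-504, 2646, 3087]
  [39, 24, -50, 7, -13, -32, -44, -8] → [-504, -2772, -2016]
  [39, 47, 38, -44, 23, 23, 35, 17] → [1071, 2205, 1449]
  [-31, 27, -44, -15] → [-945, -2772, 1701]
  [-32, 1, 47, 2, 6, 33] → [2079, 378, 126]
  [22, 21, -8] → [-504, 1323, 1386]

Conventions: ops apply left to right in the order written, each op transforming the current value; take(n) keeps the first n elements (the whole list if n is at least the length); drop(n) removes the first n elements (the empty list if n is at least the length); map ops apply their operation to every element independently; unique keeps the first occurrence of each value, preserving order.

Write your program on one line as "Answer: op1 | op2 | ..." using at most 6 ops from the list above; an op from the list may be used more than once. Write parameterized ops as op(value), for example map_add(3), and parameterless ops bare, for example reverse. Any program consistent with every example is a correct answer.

reverse | unique | map_mul(9) | take(3) | map_mul(7)

Check, running the answer program on each example:
  [21, 49, 42, -8] -> [-8, 42, 49, 21] -> [-8, 42, 49, 21] -> [-72, 378, 441, 189] -> [-72, 378, 441] -> [-504, 2646, 3087]
  [39, 24, -50, 7, -13, -32, -44, -8] -> [-8, -44, -32, -13, 7, -50, 24, 39] -> [-8, -44, -32, -13, 7, -50, 24, 39] -> [-72, -396, -288, -117, 63, -450, 216, 351] -> [-72, -396, -288] -> [-504, -2772, -2016]
  [39, 47, 38, -44, 23, 23, 35, 17] -> [17, 35, 23, 23, -44, 38, 47, 39] -> [17, 35, 23, -44, 38, 47, 39] -> [153, 315, 207, -396, 342, 423, 351] -> [153, 315, 207] -> [1071, 2205, 1449]
  [-31, 27, -44, -15] -> [-15, -44, 27, -31] -> [-15, -44, 27, -31] -> [-135, -396, 243, -279] -> [-135, -396, 243] -> [-945, -2772, 1701]
  [-32, 1, 47, 2, 6, 33] -> [33, 6, 2, 47, 1, -32] -> [33, 6, 2, 47, 1, -32] -> [297, 54, 18, 423, 9, -288] -> [297, 54, 18] -> [2079, 378, 126]
  [22, 21, -8] -> [-8, 21, 22] -> [-8, 21, 22] -> [-72, 189, 198] -> [-72, 189, 198] -> [-504, 1323, 1386]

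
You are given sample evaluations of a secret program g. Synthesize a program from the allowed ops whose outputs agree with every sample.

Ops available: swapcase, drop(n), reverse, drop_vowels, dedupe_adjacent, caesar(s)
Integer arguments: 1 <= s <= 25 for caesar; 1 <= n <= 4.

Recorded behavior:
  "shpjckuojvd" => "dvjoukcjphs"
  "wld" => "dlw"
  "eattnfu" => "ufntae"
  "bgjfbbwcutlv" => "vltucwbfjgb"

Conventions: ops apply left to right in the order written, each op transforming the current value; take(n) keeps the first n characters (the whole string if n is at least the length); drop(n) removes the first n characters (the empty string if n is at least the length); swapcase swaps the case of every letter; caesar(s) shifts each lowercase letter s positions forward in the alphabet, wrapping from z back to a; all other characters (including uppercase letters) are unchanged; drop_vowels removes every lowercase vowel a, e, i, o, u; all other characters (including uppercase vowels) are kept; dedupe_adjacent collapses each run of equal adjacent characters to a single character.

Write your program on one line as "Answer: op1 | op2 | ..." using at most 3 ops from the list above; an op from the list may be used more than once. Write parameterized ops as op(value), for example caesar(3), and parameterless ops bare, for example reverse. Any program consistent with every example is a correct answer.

dedupe_adjacent | reverse

Check, running the answer program on each example:
  "shpjckuojvd" -> "shpjckuojvd" -> "dvjoukcjphs"
  "wld" -> "wld" -> "dlw"
  "eattnfu" -> "eatnfu" -> "ufntae"
  "bgjfbbwcutlv" -> "bgjfbwcutlv" -> "vltucwbfjgb"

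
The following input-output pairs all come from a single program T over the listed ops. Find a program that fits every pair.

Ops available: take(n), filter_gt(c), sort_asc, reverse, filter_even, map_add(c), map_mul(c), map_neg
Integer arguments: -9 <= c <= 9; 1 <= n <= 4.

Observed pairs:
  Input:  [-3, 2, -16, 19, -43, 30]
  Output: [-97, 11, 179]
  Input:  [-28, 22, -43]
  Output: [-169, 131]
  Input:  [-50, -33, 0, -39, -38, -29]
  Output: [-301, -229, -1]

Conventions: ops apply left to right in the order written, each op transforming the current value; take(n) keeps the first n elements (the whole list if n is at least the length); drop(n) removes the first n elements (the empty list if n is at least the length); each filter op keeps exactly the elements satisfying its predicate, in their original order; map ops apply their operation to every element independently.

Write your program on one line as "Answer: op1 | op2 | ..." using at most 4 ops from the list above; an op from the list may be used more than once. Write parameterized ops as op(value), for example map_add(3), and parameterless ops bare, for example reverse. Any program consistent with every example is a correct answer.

filter_even | map_mul(6) | map_add(-1) | sort_asc

Check, running the answer program on each example:
  [-3, 2, -16, 19, -43, 30] -> [2, -16, 30] -> [12, -96, 180] -> [11, -97, 179] -> [-97, 11, 179]
  [-28, 22, -43] -> [-28, 22] -> [-168, 132] -> [-169, 131] -> [-169, 131]
  [-50, -33, 0, -39, -38, -29] -> [-50, 0, -38] -> [-300, 0, -228] -> [-301, -1, -229] -> [-301, -229, -1]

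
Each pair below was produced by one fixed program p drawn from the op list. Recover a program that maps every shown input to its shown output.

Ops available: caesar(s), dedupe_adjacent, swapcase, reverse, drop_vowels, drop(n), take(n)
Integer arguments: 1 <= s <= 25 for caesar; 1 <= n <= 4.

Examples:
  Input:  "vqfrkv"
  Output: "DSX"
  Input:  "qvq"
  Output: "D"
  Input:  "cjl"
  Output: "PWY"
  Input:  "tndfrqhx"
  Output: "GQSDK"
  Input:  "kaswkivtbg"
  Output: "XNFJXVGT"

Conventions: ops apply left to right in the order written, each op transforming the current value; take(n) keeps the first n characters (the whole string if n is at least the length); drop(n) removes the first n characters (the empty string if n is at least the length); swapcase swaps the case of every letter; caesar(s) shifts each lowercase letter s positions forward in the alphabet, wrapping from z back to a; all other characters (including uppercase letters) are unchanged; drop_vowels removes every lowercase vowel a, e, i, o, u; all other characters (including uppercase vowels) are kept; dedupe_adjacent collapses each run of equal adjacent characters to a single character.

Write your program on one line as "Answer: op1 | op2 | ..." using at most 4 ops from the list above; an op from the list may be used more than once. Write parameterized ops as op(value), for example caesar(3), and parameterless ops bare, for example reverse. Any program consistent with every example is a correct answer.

caesar(13) | drop_vowels | swapcase | dedupe_adjacent

Check, running the answer program on each example:
  "vqfrkv" -> "idsexi" -> "dsx" -> "DSX" -> "DSX"
  "qvq" -> "did" -> "dd" -> "DD" -> "D"
  "cjl" -> "pwy" -> "pwy" -> "PWY" -> "PWY"
  "tndfrqhx" -> "gaqseduk" -> "gqsdk" -> "GQSDK" -> "GQSDK"
  "kaswkivtbg" -> "xnfjxvigot" -> "xnfjxvgt" -> "XNFJXVGT" -> "XNFJXVGT"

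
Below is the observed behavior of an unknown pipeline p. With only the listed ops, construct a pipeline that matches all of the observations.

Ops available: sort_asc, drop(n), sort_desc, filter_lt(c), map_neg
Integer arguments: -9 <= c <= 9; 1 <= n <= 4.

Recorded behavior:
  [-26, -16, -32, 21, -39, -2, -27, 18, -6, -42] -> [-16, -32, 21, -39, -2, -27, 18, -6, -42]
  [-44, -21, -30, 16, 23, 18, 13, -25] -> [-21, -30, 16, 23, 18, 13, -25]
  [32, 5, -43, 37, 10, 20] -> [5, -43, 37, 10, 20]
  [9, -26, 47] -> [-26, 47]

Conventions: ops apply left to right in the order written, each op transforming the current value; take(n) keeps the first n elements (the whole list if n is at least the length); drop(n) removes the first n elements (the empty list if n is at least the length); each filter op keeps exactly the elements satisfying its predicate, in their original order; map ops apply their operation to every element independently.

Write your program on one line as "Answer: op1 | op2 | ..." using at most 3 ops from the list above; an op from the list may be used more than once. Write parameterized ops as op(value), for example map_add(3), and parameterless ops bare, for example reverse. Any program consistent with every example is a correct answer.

map_neg | drop(1) | map_neg

Check, running the answer program on each example:
  [-26, -16, -32, 21, -39, -2, -27, 18, -6, -42] -> [26, 16, 32, -21, 39, 2, 27, -18, 6, 42] -> [16, 32, -21, 39, 2, 27, -18, 6, 42] -> [-16, -32, 21, -39, -2, -27, 18, -6, -42]
  [-44, -21, -30, 16, 23, 18, 13, -25] -> [44, 21, 30, -16, -23, -18, -13, 25] -> [21, 30, -16, -23, -18, -13, 25] -> [-21, -30, 16, 23, 18, 13, -25]
  [32, 5, -43, 37, 10, 20] -> [-32, -5, 43, -37, -10, -20] -> [-5, 43, -37, -10, -20] -> [5, -43, 37, 10, 20]
  [9, -26, 47] -> [-9, 26, -47] -> [26, -47] -> [-26, 47]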